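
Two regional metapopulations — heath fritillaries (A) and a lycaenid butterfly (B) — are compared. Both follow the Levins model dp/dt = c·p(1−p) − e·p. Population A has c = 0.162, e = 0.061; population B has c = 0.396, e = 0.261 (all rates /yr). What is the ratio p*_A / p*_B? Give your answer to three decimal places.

A: p*_A = 1 − 0.061/0.162 = 0.6235.
B: p*_B = 1 − 0.261/0.396 = 0.3409.
p*_A / p*_B = 0.6235/0.3409 = 1.8288.

1.829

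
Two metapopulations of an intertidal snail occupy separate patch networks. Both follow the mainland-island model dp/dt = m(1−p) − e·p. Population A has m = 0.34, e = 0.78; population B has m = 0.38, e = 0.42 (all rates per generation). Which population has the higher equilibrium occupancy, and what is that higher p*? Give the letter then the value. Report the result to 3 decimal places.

B, 0.475

A: p*_A = m/(m+e) = 0.34/1.1200 = 0.3036.
B: p*_B = 0.38/0.8000 = 0.4750.
B is higher at 0.4750.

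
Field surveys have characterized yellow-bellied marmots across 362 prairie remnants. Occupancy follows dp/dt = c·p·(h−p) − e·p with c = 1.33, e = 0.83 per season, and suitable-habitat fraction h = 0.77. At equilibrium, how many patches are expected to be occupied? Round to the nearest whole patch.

p* = h − e/c = 0.77 − 0.6241 = 0.1459.
Expected occupied patches = N × p* = 362 × 0.1459 = 52.83 ≈ 53.

53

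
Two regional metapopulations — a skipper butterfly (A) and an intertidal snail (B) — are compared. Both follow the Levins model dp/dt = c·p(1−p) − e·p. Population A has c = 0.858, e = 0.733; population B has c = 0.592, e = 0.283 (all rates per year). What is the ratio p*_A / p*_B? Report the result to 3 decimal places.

0.279

A: p*_A = 1 − 0.733/0.858 = 0.1457.
B: p*_B = 1 − 0.283/0.592 = 0.5220.
p*_A / p*_B = 0.1457/0.5220 = 0.2791.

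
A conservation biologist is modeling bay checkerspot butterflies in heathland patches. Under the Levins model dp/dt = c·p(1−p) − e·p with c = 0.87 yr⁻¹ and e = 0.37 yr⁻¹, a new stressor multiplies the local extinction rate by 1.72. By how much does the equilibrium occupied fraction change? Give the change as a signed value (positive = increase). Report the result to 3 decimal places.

Before: p* = 1 − 0.37/0.87 = 0.5747.
After the change, c = 0.87, e = 0.6364, so p* = 1 − 0.6364/0.87 = 0.2685.
Δp* = 0.2685 − 0.5747 = -0.3062.

-0.306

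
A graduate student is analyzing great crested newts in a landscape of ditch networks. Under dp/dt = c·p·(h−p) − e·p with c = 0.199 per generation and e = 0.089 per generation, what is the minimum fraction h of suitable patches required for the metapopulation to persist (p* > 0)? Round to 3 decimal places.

0.447

p* = h − e/c is positive only when h > e/c.
h_min = e/c = 0.089/0.199 = 0.4472.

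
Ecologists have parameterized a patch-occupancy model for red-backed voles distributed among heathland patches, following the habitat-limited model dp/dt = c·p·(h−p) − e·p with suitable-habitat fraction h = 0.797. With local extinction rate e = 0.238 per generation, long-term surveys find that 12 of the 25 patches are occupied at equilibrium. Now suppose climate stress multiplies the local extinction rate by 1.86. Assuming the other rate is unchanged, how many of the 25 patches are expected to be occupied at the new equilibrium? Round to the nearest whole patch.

Observed p* = 12/25 = 0.48000.
Balance c(h−p*) = e gives c = e/(0.797 − 0.48000) = 0.238/0.31700 = 0.75079.
New p* = 0.797 − e/c = 0.797 − 0.44268/0.75079 = 0.20738.
Expected occupied = 25 × 0.20738 = 5.18 ≈ 5.

5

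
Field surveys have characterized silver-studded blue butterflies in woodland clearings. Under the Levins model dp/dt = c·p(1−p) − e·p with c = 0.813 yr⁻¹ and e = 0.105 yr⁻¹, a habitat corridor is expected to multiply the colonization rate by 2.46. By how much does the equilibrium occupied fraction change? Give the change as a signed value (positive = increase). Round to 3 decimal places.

0.077

Before: p* = 1 − 0.105/0.813 = 0.8708.
After the change, c = 1.99998, e = 0.105, so p* = 1 − 0.105/1.99998 = 0.9475.
Δp* = 0.9475 − 0.8708 = +0.0767.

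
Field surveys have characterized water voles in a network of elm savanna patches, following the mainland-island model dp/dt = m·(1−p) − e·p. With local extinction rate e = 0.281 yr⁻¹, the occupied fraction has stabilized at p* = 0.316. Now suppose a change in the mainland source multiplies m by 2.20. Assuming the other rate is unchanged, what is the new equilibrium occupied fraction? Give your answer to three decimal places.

0.504

Balance m(1−p*) = e·p* gives m = e·p*/(1−p*) = 0.281×0.31600/0.68400 = 0.12982.
New p* = m/(m+e) = 0.28560/(0.28560+0.28100) = 0.50406.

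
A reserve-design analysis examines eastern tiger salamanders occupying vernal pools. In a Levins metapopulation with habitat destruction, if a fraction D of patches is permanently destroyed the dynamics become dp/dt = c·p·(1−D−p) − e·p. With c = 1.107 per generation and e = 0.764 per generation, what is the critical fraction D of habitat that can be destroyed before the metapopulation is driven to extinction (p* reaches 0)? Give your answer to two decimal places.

The nontrivial equilibrium is p* = (1−D) − e/c; extinction occurs when this hits zero.
So D_crit = 1 − e/c = 1 − 0.764/1.107 = 1 − 0.6902 = 0.3098.
Note this equals the original equilibrium occupancy — the Levins extinction-debt result.

0.31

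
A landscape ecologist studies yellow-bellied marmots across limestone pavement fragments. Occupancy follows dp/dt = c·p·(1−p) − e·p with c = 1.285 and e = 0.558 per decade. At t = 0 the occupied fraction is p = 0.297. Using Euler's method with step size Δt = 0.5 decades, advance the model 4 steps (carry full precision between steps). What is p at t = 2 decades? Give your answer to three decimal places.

Update rule: p ← p + [c·p·(1−p) − e·p]·Δt with Δt = 0.5.
t = 0.5: p = 0.29700 + (+0.05129) = 0.34829
t = 1: p = 0.34829 + (+0.04866) = 0.39695
t = 1.5: p = 0.39695 + (+0.04305) = 0.44000
t = 2: p = 0.44000 + (+0.03555) = 0.47555

0.476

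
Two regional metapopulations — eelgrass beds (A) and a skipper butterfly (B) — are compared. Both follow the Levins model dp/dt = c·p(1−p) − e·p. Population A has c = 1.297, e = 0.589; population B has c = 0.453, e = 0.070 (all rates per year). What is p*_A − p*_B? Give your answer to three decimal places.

A: p*_A = 1 − 0.589/1.297 = 0.5459.
B: p*_B = 1 − 0.070/0.453 = 0.8455.
p*_A − p*_B = 0.5459 − 0.8455 = -0.2996.

-0.300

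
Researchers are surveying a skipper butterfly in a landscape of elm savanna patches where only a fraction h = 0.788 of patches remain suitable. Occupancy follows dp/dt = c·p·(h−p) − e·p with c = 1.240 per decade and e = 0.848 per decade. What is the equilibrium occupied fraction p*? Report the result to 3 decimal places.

Setting dp/dt = 0 and dividing by p* gives c·(h−p*) = e.
So p* = h − e/c = 0.788 − 0.848/1.240 = 0.788 − 0.6839 = 0.1041.

0.104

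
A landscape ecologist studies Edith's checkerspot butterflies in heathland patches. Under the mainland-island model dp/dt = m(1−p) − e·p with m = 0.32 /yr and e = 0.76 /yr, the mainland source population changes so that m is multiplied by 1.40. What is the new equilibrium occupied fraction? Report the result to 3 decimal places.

0.371

Before: p* = 0.32/(0.32+0.76) = 0.2963.
After: m = 0.448, e = 0.76; p* = 0.448/1.2080 = 0.3709.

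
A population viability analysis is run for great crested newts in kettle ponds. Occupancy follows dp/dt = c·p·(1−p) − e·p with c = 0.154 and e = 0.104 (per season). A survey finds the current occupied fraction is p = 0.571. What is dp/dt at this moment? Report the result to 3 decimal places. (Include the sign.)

-0.022

Colonization term: c·p·(1−p) = 0.154×0.571×0.4290 = 0.03772.
Extinction term: e·p = 0.05938.
dp/dt = 0.03772 − 0.05938 = -0.02166.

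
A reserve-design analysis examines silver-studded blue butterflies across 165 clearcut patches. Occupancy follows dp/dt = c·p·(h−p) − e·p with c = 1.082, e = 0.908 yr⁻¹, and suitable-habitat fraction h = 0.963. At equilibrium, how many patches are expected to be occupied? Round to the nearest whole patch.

p* = h − e/c = 0.963 − 0.8392 = 0.1238.
Expected occupied patches = N × p* = 165 × 0.1238 = 20.43 ≈ 20.

20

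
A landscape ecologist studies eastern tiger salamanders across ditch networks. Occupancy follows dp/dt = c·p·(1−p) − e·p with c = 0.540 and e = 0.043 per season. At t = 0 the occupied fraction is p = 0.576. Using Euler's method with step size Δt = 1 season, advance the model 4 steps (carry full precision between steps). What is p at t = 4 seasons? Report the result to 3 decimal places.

Update rule: p ← p + [c·p·(1−p) − e·p]·Δt with Δt = 1.
p: 0.57600 → 0.68311  (Δp = +0.10711)
p: 0.68311 → 0.77063  (Δp = +0.08752)
p: 0.77063 → 0.83294  (Δp = +0.06231)
p: 0.83294 → 0.87227  (Δp = +0.03932)

0.872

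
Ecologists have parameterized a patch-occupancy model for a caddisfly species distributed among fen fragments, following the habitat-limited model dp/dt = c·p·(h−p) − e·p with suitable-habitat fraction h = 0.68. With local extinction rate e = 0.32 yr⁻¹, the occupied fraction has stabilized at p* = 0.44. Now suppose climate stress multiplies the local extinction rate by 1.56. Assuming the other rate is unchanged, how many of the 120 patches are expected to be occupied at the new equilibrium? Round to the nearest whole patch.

37

Balance c(h−p*) = e gives c = e/(0.68 − 0.44000) = 0.32/0.24000 = 1.33333.
New p* = 0.68 − e/c = 0.68 − 0.49920/1.33333 = 0.30560.
Expected occupied = 120 × 0.30560 = 36.67 ≈ 37.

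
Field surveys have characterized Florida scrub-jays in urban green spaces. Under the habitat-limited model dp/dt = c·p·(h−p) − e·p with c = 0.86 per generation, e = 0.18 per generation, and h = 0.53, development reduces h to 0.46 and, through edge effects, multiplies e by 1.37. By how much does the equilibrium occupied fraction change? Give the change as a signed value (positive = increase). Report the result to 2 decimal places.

Before: p* = h − e/c = 0.53 − 0.18/0.86 = 0.53 − 0.2093 = 0.3207.
After: c = 0.86, e = 0.2466, h = 0.46; p* = 0.46 − 0.2466/0.86 = 0.1733.
Δp* = 0.1733 − 0.3207 = -0.1474.

-0.15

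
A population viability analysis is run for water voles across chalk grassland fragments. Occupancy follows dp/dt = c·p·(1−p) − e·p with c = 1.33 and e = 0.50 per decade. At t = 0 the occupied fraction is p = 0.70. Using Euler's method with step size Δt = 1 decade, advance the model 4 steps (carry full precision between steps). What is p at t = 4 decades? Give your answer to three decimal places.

Update rule: p ← p + [c·p·(1−p) − e·p]·Δt with Δt = 1.
t = 1: p = 0.70000 + (-0.07070) = 0.62930
t = 2: p = 0.62930 + (-0.00439) = 0.62491
t = 3: p = 0.62491 + (-0.00071) = 0.62420
t = 4: p = 0.62420 + (-0.00012) = 0.62408

0.624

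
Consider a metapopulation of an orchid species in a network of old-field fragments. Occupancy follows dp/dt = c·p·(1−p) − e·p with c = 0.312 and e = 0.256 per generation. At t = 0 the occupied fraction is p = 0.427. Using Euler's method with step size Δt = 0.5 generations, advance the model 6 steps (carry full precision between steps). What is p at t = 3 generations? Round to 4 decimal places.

0.3492

Update rule: p ← p + [c·p·(1−p) − e·p]·Δt with Δt = 0.5.
step 1: Δp = -0.01649, p = 0.41051
step 2: Δp = -0.01479, p = 0.39572
step 3: Δp = -0.01335, p = 0.38237
step 4: Δp = -0.01210, p = 0.37027
step 5: Δp = -0.01102, p = 0.35925
step 6: Δp = -0.01007, p = 0.34917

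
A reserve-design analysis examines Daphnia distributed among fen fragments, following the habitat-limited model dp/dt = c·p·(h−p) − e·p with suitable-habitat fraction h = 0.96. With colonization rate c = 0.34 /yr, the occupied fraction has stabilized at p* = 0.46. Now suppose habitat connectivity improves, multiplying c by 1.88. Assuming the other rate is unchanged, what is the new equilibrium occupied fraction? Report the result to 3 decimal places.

Balance c(h−p*) = e gives e = 0.34×(0.96 − 0.46000) = 0.17000.
New p* = 0.96 − e/c = 0.96 − 0.17000/0.63920 = 0.69404.

0.694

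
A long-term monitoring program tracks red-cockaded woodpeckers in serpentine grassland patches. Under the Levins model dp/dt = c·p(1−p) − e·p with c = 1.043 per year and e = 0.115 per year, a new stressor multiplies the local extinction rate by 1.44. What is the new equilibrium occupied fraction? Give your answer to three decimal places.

Before: p* = 1 − 0.115/1.043 = 0.8897.
After the change, c = 1.043, e = 0.1656, so p* = 1 − 0.1656/1.043 = 0.8412.

0.841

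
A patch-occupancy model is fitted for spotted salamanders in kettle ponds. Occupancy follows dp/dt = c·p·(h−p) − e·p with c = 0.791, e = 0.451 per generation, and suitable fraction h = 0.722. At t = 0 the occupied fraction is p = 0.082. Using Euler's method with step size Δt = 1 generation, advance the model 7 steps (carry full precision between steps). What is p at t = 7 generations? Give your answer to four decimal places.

Update rule: p ← p + [c·p·(h−p) − e·p]·Δt with Δt = 1.
t = 1: p = 0.08200 + (+0.00453) = 0.08653
t = 2: p = 0.08653 + (+0.00447) = 0.09100
t = 3: p = 0.09100 + (+0.00438) = 0.09538
t = 4: p = 0.09538 + (+0.00426) = 0.09964
t = 5: p = 0.09964 + (+0.00411) = 0.10375
t = 6: p = 0.10375 + (+0.00395) = 0.10770
t = 7: p = 0.10770 + (+0.00376) = 0.11146

0.1115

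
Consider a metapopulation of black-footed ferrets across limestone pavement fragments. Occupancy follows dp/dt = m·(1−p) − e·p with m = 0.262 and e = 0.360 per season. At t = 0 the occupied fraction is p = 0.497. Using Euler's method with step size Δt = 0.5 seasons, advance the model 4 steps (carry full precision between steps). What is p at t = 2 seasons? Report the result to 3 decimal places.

Update rule: p ← p + [m·(1−p) − e·p]·Δt with Δt = 0.5.
t = 0.5: p = 0.49700 + (-0.02357) = 0.47343
t = 1: p = 0.47343 + (-0.01624) = 0.45720
t = 1.5: p = 0.45720 + (-0.01119) = 0.44601
t = 2: p = 0.44601 + (-0.00771) = 0.43830

0.438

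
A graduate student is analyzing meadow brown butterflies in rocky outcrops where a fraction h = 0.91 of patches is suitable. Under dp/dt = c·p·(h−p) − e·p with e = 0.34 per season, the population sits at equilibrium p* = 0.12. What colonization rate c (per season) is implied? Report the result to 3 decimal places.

0.430

At equilibrium c(h−p*) = e, so c = e/(h−p*).
c = 0.34/(0.91 − 0.12) = 0.34/0.7900 = 0.4304.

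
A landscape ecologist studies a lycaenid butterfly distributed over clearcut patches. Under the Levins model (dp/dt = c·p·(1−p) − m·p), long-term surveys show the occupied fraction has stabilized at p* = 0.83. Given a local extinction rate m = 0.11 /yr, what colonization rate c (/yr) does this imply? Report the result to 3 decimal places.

At equilibrium c(1−p*) = m, so c = m/(1−p*).
c = 0.11/(1 − 0.83) = 0.11/0.1700 = 0.6471.

0.647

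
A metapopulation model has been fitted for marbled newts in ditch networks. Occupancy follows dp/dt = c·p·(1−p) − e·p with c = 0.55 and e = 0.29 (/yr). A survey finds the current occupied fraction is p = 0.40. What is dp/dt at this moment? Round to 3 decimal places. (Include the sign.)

Colonization term: c·p·(1−p) = 0.55×0.40×0.6000 = 0.13200.
Extinction term: e·p = 0.11600.
dp/dt = 0.13200 − 0.11600 = 0.01600.

0.016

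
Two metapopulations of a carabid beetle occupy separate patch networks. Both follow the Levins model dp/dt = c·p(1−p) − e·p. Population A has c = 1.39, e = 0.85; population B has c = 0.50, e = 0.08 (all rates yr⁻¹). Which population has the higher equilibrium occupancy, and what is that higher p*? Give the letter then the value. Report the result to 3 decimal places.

A: p*_A = 1 − 0.85/1.39 = 0.3885.
B: p*_B = 1 − 0.08/0.50 = 0.8400.
B is higher at 0.8400.

B, 0.840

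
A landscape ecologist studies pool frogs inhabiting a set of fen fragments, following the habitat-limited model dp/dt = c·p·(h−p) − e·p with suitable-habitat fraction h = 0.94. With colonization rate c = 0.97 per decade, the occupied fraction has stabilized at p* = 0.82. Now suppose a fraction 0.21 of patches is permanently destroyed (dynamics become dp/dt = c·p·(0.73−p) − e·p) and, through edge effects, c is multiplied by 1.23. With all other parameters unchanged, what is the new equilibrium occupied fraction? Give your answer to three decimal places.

0.632

Balance c(h−p*) = e gives e = 0.97×(0.94 − 0.82000) = 0.11640.
New p* = 0.73 − e/c = 0.73 − 0.11640/1.19310 = 0.63244.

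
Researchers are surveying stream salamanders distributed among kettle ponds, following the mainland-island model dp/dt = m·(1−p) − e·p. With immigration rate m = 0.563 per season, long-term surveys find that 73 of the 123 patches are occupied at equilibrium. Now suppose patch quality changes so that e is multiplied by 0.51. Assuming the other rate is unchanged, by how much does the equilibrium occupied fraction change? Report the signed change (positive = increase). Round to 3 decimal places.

0.148

Observed p* = 73/123 = 0.59350.
Balance m(1−p*) = e·p* gives e = m(1−p*)/p* = 0.563×0.40650/0.59350 = 0.38561.
New p* = m/(m+e) = 0.56300/(0.56300+0.19666) = 0.74112.
Δp* = 0.74112 − 0.59350 = +0.14762.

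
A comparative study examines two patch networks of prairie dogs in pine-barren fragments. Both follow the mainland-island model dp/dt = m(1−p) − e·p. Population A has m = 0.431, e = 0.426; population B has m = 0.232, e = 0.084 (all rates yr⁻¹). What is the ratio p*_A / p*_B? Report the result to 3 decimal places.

0.685

A: p*_A = m/(m+e) = 0.431/0.8570 = 0.5029.
B: p*_B = 0.232/0.3160 = 0.7342.
p*_A / p*_B = 0.5029/0.7342 = 0.6850.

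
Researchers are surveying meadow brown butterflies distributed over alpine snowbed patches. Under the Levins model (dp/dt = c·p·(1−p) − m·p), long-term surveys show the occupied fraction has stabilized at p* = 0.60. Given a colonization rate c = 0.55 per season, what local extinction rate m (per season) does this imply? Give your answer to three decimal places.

At equilibrium c(1−p*) = m.
m = 0.55 × (1 − 0.60) = 0.55 × 0.4000 = 0.2200.

0.220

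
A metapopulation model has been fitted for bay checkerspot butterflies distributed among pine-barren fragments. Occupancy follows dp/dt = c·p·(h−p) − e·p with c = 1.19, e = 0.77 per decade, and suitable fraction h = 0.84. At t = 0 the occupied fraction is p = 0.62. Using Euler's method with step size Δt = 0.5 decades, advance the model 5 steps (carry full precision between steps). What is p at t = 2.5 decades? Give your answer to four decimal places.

Update rule: p ← p + [c·p·(h−p) − e·p]·Δt with Δt = 0.5.
  1  |  dp/dt·Δt = -0.157542  |  p_1 = 0.462458
  2  |  dp/dt·Δt = -0.074161  |  p_2 = 0.388297
  3  |  dp/dt·Δt = -0.045134  |  p_3 = 0.343163
  4  |  dp/dt·Δt = -0.030672  |  p_4 = 0.312490
  5  |  dp/dt·Δt = -0.022228  |  p_5 = 0.290262

0.2903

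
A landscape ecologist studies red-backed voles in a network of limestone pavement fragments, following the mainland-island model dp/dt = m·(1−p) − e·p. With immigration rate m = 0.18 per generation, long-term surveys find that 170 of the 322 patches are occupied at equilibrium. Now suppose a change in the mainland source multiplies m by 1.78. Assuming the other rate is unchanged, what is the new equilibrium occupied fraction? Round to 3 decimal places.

0.666

Observed p* = 170/322 = 0.52795.
Balance m(1−p*) = e·p* gives e = m(1−p*)/p* = 0.18×0.47205/0.52795 = 0.16094.
New p* = m/(m+e) = 0.32040/(0.32040+0.16094) = 0.66564.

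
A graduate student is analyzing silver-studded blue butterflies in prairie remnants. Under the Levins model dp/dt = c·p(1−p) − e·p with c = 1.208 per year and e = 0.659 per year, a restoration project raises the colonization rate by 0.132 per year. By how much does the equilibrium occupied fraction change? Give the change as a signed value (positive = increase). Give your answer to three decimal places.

Before: p* = 1 − 0.659/1.208 = 0.4545.
After the change, c = 1.34, e = 0.659, so p* = 1 − 0.659/1.34 = 0.5082.
Δp* = 0.5082 − 0.4545 = +0.0537.

0.054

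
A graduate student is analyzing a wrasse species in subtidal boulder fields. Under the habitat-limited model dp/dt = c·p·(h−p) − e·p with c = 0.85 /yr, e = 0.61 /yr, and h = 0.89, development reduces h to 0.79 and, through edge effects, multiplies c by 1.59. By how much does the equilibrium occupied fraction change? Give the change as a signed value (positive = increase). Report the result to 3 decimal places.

Before: p* = h − e/c = 0.89 − 0.61/0.85 = 0.89 − 0.7176 = 0.1724.
After: c = 1.3515, e = 0.61, h = 0.79; p* = 0.79 − 0.61/1.3515 = 0.3386.
Δp* = 0.3386 − 0.1724 = +0.1663.

0.166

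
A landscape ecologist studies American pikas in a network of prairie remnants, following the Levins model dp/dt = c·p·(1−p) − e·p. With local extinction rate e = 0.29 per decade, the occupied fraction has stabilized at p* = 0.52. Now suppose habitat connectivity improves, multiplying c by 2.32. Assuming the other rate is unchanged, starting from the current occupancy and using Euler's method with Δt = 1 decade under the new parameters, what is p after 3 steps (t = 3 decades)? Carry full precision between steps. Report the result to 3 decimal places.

0.793

Balance c(1−p*) = e gives c = e/(1 − 0.52000) = 0.29/0.48000 = 0.60417.
Starting from p₀ = 0.52000; update p ← p + (dp/dt)·Δt with the new parameters.
t = 1: p = 0.52000 + (+0.19906) = 0.71906
t = 2: p = 0.71906 + (+0.07463) = 0.79369
t = 3: p = 0.79369 + (-0.00065) = 0.79304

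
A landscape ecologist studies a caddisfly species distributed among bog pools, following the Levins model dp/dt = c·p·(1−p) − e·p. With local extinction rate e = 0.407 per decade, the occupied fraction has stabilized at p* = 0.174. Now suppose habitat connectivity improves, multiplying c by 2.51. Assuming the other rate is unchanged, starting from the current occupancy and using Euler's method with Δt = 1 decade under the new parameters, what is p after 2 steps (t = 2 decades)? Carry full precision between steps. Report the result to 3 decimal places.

0.416

Balance c(1−p*) = e gives c = e/(1 − 0.17400) = 0.407/0.82600 = 0.49274.
Starting from p₀ = 0.17400; update p ← p + (dp/dt)·Δt with the new parameters.
  1  |  dp/dt·Δt = +0.106935  |  p_1 = 0.280935
  2  |  dp/dt·Δt = +0.135500  |  p_2 = 0.416435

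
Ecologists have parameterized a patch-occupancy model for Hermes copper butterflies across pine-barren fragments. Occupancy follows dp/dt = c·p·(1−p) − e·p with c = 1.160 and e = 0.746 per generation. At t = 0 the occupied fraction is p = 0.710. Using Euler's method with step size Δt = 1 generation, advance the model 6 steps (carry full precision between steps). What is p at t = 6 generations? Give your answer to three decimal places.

0.360

Update rule: p ← p + [c·p·(1−p) − e·p]·Δt with Δt = 1.
step 1: Δp = -0.29082, p = 0.41918
step 2: Δp = -0.03029, p = 0.38890
step 3: Δp = -0.01444, p = 0.37446
step 4: Δp = -0.00763, p = 0.36683
step 5: Δp = -0.00423, p = 0.36260
step 6: Δp = -0.00240, p = 0.36020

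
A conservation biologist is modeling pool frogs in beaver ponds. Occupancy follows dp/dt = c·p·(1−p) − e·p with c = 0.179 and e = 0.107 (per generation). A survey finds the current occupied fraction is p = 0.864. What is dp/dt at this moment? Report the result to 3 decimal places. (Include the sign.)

Colonization term: c·p·(1−p) = 0.179×0.864×0.1360 = 0.02103.
Extinction term: e·p = 0.09245.
dp/dt = 0.02103 − 0.09245 = -0.07141.

-0.071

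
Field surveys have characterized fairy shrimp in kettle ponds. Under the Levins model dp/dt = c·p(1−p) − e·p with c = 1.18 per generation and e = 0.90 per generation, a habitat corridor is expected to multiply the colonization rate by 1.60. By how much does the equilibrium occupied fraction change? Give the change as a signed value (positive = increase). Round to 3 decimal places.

Before: p* = 1 − 0.90/1.18 = 0.2373.
After the change, c = 1.888, e = 0.9, so p* = 1 − 0.9/1.888 = 0.5233.
Δp* = 0.5233 − 0.2373 = +0.2860.

0.286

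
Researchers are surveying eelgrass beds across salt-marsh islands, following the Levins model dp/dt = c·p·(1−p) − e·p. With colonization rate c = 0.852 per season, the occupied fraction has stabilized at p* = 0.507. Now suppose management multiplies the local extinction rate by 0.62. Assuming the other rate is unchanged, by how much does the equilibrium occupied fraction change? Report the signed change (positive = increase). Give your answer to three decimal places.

0.187

Balance c(1−p*) = e gives e = 0.852×(1 − 0.50700) = 0.42004.
New p* = 1 − e/c = 1 − 0.26042/0.85200 = 0.69434.
Δp* = 0.69434 − 0.50700 = +0.18734.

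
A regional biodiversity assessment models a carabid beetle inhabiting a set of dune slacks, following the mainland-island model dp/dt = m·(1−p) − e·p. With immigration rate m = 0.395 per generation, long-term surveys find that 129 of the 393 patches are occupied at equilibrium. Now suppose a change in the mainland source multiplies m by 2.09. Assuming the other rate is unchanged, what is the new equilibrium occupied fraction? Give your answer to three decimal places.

0.505

Observed p* = 129/393 = 0.32824.
Balance m(1−p*) = e·p* gives e = m(1−p*)/p* = 0.395×0.67176/0.32824 = 0.80839.
New p* = m/(m+e) = 0.82555/(0.82555+0.80839) = 0.50525.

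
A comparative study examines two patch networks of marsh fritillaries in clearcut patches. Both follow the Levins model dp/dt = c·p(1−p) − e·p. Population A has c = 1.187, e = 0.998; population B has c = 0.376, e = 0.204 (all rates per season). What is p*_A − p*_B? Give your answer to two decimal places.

-0.30

A: p*_A = 1 − 0.998/1.187 = 0.1592.
B: p*_B = 1 − 0.204/0.376 = 0.4574.
p*_A − p*_B = 0.1592 − 0.4574 = -0.2982.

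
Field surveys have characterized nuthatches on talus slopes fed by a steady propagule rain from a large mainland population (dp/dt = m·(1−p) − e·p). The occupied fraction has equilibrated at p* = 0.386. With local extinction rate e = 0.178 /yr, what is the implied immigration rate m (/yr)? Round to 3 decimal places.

At equilibrium m(1−p*) = e·p*, so m = e·p*/(1−p*).
m = 0.178 × 0.386 / 0.6140 = 0.0687/0.6140 = 0.1119.

0.112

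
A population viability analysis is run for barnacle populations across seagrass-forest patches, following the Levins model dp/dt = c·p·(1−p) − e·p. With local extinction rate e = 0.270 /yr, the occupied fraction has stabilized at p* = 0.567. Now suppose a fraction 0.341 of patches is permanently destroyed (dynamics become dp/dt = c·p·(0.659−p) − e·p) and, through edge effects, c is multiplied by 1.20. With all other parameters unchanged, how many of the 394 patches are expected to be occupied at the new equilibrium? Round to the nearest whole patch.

Balance c(1−p*) = e gives c = e/(1 − 0.56700) = 0.270/0.43300 = 0.62356.
New p* = 0.659 − e/c = 0.659 − 0.27000/0.74827 = 0.29817.
Expected occupied = 394 × 0.29817 = 117.48 ≈ 117.

117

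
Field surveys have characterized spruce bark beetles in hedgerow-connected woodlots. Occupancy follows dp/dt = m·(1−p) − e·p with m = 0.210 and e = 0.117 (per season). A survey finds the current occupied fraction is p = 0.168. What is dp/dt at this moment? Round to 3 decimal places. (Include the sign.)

0.155

Colonization term: m·(1−p) = 0.210×0.8320 = 0.17472.
Extinction term: e·p = 0.01966.
dp/dt = 0.17472 − 0.01966 = 0.15506.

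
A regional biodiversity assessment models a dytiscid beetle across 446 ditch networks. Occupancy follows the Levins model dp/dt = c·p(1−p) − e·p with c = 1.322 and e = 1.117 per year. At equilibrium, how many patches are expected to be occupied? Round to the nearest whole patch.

p* = 1 − e/c = 1 − 1.117/1.322 = 0.1551.
Expected occupied patches = N × p* = 446 × 0.1551 = 69.16 ≈ 69.

69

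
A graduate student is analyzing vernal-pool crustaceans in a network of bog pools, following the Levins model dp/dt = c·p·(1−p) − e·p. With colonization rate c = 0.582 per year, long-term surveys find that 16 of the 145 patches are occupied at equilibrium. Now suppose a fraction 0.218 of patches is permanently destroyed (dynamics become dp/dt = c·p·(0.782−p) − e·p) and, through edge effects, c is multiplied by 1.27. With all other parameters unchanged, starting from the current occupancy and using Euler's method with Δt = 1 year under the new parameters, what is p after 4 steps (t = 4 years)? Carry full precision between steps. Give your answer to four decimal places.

0.1022

Observed p* = 16/145 = 0.11034.
Balance c(1−p*) = e gives e = 0.582×(1 − 0.11034) = 0.51778.
Starting from p₀ = 0.11034; update p ← p + (dp/dt)·Δt with the new parameters.
p: 0.11034 → 0.10799  (Δp = -0.00235)
p: 0.10799 → 0.10588  (Δp = -0.00212)
p: 0.10588 → 0.10397  (Δp = -0.00191)
p: 0.10397 → 0.10224  (Δp = -0.00173)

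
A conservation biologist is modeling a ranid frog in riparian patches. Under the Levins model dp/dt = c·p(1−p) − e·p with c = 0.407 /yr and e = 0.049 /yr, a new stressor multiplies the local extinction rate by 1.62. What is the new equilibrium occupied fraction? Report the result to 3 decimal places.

0.805

Before: p* = 1 − 0.049/0.407 = 0.8796.
After the change, c = 0.407, e = 0.07938, so p* = 1 − 0.07938/0.407 = 0.8050.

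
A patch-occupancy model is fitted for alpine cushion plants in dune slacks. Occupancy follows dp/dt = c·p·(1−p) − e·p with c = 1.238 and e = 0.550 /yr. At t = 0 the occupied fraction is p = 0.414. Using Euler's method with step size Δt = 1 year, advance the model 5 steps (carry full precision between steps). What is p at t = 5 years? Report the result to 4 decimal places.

0.5548

Update rule: p ← p + [c·p·(1−p) − e·p]·Δt with Δt = 1.
  1  |  dp/dt·Δt = +0.072644  |  p_1 = 0.486644
  2  |  dp/dt·Δt = +0.041625  |  p_2 = 0.528269
  3  |  dp/dt·Δt = +0.017963  |  p_3 = 0.546232
  4  |  dp/dt·Δt = +0.006427  |  p_4 = 0.552658
  5  |  dp/dt·Δt = +0.002105  |  p_5 = 0.554763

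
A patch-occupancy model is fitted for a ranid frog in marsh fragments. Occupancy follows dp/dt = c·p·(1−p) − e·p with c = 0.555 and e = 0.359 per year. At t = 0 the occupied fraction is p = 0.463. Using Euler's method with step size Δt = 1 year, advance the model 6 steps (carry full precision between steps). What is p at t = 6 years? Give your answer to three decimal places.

0.376

Update rule: p ← p + [c·p·(1−p) − e·p]·Δt with Δt = 1.
t = 1: p = 0.46300 + (-0.02823) = 0.43477
t = 2: p = 0.43477 + (-0.01969) = 0.41508
t = 3: p = 0.41508 + (-0.01427) = 0.40081
t = 4: p = 0.40081 + (-0.01060) = 0.39021
t = 5: p = 0.39021 + (-0.00803) = 0.38219
t = 6: p = 0.38219 + (-0.00616) = 0.37603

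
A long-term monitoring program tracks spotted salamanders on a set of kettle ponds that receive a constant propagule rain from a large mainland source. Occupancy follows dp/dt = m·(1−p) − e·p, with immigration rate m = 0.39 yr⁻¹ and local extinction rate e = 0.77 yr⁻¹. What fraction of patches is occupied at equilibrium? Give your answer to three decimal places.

Setting dp/dt = 0: m − m·p* = e·p*, so m = (m+e)·p*.
p* = m/(m+e) = 0.39/(0.39+0.77) = 0.39/1.1600 = 0.3362.

0.336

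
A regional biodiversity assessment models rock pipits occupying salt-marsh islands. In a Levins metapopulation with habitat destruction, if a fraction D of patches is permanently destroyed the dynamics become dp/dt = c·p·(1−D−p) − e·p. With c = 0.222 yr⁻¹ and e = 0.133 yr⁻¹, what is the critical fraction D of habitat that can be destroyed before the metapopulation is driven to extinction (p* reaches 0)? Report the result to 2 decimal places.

The nontrivial equilibrium is p* = (1−D) − e/c; extinction occurs when this hits zero.
So D_crit = 1 − e/c = 1 − 0.133/0.222 = 1 − 0.5991 = 0.4009.
This equals the undisturbed p*, a classic result of Lande's extension.

0.40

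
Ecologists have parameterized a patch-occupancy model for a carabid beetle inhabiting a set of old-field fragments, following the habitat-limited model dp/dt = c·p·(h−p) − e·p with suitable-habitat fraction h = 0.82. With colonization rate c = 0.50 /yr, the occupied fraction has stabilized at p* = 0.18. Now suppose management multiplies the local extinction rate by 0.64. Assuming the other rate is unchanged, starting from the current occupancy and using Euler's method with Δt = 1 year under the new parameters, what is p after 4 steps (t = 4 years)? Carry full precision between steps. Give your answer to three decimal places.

0.263

Balance c(h−p*) = e gives e = 0.50×(0.82 − 0.18000) = 0.32000.
Starting from p₀ = 0.18000; update p ← p + (dp/dt)·Δt with the new parameters.
t = 1: p = 0.18000 + (+0.02074) = 0.20074
t = 2: p = 0.20074 + (+0.02104) = 0.22178
t = 3: p = 0.22178 + (+0.02092) = 0.24270
t = 4: p = 0.24270 + (+0.02035) = 0.26305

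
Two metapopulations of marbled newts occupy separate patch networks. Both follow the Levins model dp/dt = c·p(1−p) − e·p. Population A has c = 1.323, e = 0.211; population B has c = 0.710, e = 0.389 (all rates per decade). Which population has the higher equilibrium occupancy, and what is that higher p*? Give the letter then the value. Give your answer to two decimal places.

A: p*_A = 1 − 0.211/1.323 = 0.8405.
B: p*_B = 1 − 0.389/0.710 = 0.4521.
A is higher at 0.8405.

A, 0.84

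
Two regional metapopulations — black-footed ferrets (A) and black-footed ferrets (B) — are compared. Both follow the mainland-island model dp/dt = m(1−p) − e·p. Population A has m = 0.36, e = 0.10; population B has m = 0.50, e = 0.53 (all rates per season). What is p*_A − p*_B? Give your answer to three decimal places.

0.297

A: p*_A = m/(m+e) = 0.36/0.4600 = 0.7826.
B: p*_B = 0.50/1.0300 = 0.4854.
p*_A − p*_B = 0.7826 − 0.4854 = 0.2972.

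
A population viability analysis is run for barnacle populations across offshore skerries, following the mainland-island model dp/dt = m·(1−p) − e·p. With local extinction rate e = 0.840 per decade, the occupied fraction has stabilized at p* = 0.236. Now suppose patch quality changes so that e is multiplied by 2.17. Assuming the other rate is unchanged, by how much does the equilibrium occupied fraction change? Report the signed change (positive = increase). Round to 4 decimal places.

-0.1114

Balance m(1−p*) = e·p* gives m = e·p*/(1−p*) = 0.840×0.23600/0.76400 = 0.25948.
New p* = m/(m+e) = 0.25948/(0.25948+1.82280) = 0.12461.
Δp* = 0.12461 − 0.23600 = -0.11139.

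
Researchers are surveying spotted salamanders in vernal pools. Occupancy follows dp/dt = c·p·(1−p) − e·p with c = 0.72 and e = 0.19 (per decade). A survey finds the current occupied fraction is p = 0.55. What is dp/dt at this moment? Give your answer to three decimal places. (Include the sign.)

Colonization term: c·p·(1−p) = 0.72×0.55×0.4500 = 0.17820.
Extinction term: e·p = 0.10450.
dp/dt = 0.17820 − 0.10450 = 0.07370.

0.074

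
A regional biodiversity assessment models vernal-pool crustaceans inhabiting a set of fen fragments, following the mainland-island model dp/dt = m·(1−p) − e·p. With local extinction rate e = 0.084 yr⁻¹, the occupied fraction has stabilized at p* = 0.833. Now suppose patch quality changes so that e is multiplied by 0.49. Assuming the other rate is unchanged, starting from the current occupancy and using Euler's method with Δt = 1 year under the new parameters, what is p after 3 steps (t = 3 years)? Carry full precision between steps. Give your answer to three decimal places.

Balance m(1−p*) = e·p* gives m = e·p*/(1−p*) = 0.084×0.83300/0.16700 = 0.41899.
Starting from p₀ = 0.83300; update p ← p + (dp/dt)·Δt with the new parameters.
t = 1: p = 0.83300 + (+0.03569) = 0.86869
t = 2: p = 0.86869 + (+0.01926) = 0.88795
t = 3: p = 0.88795 + (+0.01040) = 0.89835

0.898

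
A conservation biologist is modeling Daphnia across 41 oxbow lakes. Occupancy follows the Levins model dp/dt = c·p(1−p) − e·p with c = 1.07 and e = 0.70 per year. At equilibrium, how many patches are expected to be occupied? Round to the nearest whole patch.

14

p* = 1 − e/c = 1 − 0.70/1.07 = 0.3458.
Expected occupied patches = N × p* = 41 × 0.3458 = 14.18 ≈ 14.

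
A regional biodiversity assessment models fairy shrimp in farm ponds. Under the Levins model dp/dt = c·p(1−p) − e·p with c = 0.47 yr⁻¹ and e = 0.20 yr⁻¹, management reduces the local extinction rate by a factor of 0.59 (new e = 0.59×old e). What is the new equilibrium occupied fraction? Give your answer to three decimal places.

0.749

Before: p* = 1 − 0.20/0.47 = 0.5745.
After the change, c = 0.47, e = 0.118, so p* = 1 − 0.118/0.47 = 0.7489.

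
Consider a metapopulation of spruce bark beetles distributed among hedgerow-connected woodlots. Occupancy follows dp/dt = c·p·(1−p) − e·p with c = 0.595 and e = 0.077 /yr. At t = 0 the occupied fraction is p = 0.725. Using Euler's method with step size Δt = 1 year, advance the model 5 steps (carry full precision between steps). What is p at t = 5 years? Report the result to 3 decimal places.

0.865

Update rule: p ← p + [c·p·(1−p) − e·p]·Δt with Δt = 1.
p: 0.72500 → 0.78780  (Δp = +0.06280)
p: 0.78780 → 0.82661  (Δp = +0.03880)
p: 0.82661 → 0.84824  (Δp = +0.02163)
p: 0.84824 → 0.85952  (Δp = +0.01128)
p: 0.85952 → 0.86518  (Δp = +0.00566)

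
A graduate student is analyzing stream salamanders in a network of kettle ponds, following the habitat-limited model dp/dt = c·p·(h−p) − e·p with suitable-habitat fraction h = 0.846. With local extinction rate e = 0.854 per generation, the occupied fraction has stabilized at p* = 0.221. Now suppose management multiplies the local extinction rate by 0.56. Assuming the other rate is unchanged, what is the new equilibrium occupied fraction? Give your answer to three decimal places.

Balance c(h−p*) = e gives c = e/(0.846 − 0.22100) = 0.854/0.62500 = 1.36640.
New p* = 0.846 − e/c = 0.846 − 0.47824/1.36640 = 0.49600.

0.496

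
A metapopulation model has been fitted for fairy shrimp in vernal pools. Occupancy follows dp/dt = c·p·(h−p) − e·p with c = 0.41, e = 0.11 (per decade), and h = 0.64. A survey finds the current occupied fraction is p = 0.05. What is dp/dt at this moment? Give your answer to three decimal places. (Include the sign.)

0.007

Colonization term: c·p·(h−p) = 0.41×0.05×0.5900 = 0.01209.
Extinction term: e·p = 0.00550.
dp/dt = 0.01209 − 0.00550 = 0.00659.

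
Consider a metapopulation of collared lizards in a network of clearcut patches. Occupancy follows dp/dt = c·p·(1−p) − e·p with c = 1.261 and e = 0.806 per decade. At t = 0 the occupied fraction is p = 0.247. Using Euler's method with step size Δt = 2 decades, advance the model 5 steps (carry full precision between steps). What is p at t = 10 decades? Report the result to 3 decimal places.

Update rule: p ← p + [c·p·(1−p) − e·p]·Δt with Δt = 2.
t = 2: p = 0.24700 + (+0.07091) = 0.31791
t = 4: p = 0.31791 + (+0.03441) = 0.35232
t = 6: p = 0.35232 + (+0.00756) = 0.35988
t = 8: p = 0.35988 + (+0.00086) = 0.36074
t = 10: p = 0.36074 + (+0.00008) = 0.36082

0.361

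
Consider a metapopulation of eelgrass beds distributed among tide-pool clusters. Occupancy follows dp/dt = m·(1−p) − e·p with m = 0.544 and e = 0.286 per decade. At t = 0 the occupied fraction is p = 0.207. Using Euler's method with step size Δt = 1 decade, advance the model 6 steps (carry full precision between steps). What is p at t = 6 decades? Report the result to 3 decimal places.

0.655

Update rule: p ← p + [m·(1−p) − e·p]·Δt with Δt = 1.
  1  |  dp/dt·Δt = +0.372190  |  p_1 = 0.579190
  2  |  dp/dt·Δt = +0.063272  |  p_2 = 0.642462
  3  |  dp/dt·Δt = +0.010756  |  p_3 = 0.653219
  4  |  dp/dt·Δt = +0.001829  |  p_4 = 0.655047
  5  |  dp/dt·Δt = +0.000311  |  p_5 = 0.655358
  6  |  dp/dt·Δt = +0.000053  |  p_6 = 0.655411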